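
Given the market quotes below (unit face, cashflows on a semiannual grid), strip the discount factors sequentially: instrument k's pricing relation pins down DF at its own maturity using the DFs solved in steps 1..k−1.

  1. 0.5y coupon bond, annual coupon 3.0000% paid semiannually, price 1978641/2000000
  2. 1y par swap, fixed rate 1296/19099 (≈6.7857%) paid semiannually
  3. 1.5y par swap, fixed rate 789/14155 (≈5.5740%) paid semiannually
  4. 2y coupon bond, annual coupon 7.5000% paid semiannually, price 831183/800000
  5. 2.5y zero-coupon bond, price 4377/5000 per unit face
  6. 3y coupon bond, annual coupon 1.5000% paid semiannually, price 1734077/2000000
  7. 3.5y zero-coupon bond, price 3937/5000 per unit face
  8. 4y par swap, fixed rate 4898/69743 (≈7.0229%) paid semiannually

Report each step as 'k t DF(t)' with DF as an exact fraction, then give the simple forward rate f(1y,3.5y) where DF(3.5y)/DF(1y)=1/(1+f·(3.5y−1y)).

1 1/2 9747/10000
2 1 1169/1250
3 3/2 9211/10000
4 2 8991/10000
5 5/2 4377/5000
6 3 8263/10000
7 7/2 3937/5000
8 4 7551/10000
f(1y,3.5y) = ((1169/1250)/(3937/5000) − 1)/(5/2) = 1478/19685 ≈ 7.5083%

step 1 [0.5y] bond c/2=3/200: DF=(1978641/2000000 − 3/200·(0))/(1+3/200) = 9747/10000 ≈ 0.974700
step 2 [1y] swap r/2=648/19099: DF=(1 − 648/19099·(0.974700))/(1+648/19099) = 1169/1250 ≈ 0.935200
step 3 [1.5y] swap r/2=789/28310: DF=(1 − 789/28310·(0.974700+0.935200))/(1+789/28310) = 9211/10000 ≈ 0.921100
step 4 [2y] bond c/2=3/80: DF=(831183/800000 − 3/80·(0.974700+0.935200+0.921100))/(1+3/80) = 8991/10000 ≈ 0.899100
step 5 [2.5y] zero: DF = P = 4377/5000 ≈ 0.875400
step 6 [3y] bond c/2=3/400: DF=(1734077/2000000 − 3/400·(0.974700+0.935200+0.921100+0.899100+0.875400))/(1+3/400) = 8263/10000 ≈ 0.826300
step 7 [3.5y] zero: DF = P = 3937/5000 ≈ 0.787400
step 8 [4y] swap r/2=2449/69743: DF=(1 − 2449/69743·(0.974700+0.935200+0.921100+0.899100+0.875400+0.826300+0.787400))/(1+2449/69743) = 7551/10000 ≈ 0.755100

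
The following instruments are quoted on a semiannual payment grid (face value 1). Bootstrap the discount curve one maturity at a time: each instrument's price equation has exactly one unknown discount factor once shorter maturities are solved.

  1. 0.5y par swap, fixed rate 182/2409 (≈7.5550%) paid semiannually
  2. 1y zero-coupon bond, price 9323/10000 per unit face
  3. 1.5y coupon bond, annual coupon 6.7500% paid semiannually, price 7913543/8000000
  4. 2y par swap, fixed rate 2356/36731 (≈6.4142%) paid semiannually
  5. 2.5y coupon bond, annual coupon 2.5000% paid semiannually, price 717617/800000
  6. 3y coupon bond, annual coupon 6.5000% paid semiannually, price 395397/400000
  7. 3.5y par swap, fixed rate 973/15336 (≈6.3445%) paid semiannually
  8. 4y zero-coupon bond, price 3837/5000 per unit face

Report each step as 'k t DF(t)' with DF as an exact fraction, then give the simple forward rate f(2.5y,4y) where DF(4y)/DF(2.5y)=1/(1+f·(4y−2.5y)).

step 1 [0.5y] swap r/2=91/2409: DF=(1 − 91/2409·(0))/(1+91/2409) = 2409/2500 ≈ 0.963600
step 2 [1y] zero: DF = P = 9323/10000 ≈ 0.932300
step 3 [1.5y] bond c/2=27/800: DF=(7913543/8000000 − 27/800·(0.963600+0.932300))/(1+27/800) = 179/200 ≈ 0.895000
step 4 [2y] swap r/2=1178/36731: DF=(1 − 1178/36731·(0.963600+0.932300+0.895000))/(1+1178/36731) = 4411/5000 ≈ 0.882200
step 5 [2.5y] bond c/2=1/80: DF=(717617/800000 − 1/80·(0.963600+0.932300+0.895000+0.882200))/(1+1/80) = 4203/5000 ≈ 0.840600
step 6 [3y] bond c/2=13/400: DF=(395397/400000 − 13/400·(0.963600+0.932300+0.895000+0.882200+0.840600))/(1+13/400) = 8153/10000 ≈ 0.815300
step 7 [3.5y] swap r/2=973/30672: DF=(1 − 973/30672·(0.963600+0.932300+0.895000+0.882200+0.840600+0.815300))/(1+973/30672) = 4027/5000 ≈ 0.805400
step 8 [4y] zero: DF = P = 3837/5000 ≈ 0.767400

1 1/2 2409/2500
2 1 9323/10000
3 3/2 179/200
4 2 4411/5000
5 5/2 4203/5000
6 3 8153/10000
7 7/2 4027/5000
8 4 3837/5000
f(2.5y,4y) = ((4203/5000)/(3837/5000) − 1)/(3/2) = 244/3837 ≈ 6.3591%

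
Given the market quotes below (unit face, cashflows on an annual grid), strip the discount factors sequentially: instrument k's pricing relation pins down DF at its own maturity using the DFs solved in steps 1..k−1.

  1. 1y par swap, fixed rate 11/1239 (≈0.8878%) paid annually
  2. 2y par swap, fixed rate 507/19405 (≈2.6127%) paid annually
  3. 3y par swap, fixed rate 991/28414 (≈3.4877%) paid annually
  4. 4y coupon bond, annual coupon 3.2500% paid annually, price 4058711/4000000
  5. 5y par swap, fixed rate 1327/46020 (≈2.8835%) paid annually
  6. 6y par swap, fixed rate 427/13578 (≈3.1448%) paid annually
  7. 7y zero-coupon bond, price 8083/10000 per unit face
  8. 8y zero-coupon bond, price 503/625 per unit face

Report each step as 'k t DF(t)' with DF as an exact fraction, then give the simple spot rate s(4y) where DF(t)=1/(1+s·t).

1 1 1239/1250
2 2 9493/10000
3 3 9009/10000
4 4 8933/10000
5 5 8673/10000
6 6 2073/2500
7 7 8083/10000
8 8 503/625
s(4y) = (1/(8933/10000) − 1)/(4) = 1067/35732 ≈ 2.9861%

step 1 [1y] swap r/1=11/1239: DF=(1 − 11/1239·(0))/(1+11/1239) = 1239/1250 ≈ 0.991200
step 2 [2y] swap r/1=507/19405: DF=(1 − 507/19405·(0.991200))/(1+507/19405) = 9493/10000 ≈ 0.949300
step 3 [3y] swap r/1=991/28414: DF=(1 − 991/28414·(0.991200+0.949300))/(1+991/28414) = 9009/10000 ≈ 0.900900
step 4 [4y] bond c/1=13/400: DF=(4058711/4000000 − 13/400·(0.991200+0.949300+0.900900))/(1+13/400) = 8933/10000 ≈ 0.893300
step 5 [5y] swap r/1=1327/46020: DF=(1 − 1327/46020·(0.991200+0.949300+0.900900+0.893300))/(1+1327/46020) = 8673/10000 ≈ 0.867300
step 6 [6y] swap r/1=427/13578: DF=(1 − 427/13578·(0.991200+0.949300+0.900900+0.893300+0.867300))/(1+427/13578) = 2073/2500 ≈ 0.829200
step 7 [7y] zero: DF = P = 8083/10000 ≈ 0.808300
step 8 [8y] zero: DF = P = 503/625 ≈ 0.804800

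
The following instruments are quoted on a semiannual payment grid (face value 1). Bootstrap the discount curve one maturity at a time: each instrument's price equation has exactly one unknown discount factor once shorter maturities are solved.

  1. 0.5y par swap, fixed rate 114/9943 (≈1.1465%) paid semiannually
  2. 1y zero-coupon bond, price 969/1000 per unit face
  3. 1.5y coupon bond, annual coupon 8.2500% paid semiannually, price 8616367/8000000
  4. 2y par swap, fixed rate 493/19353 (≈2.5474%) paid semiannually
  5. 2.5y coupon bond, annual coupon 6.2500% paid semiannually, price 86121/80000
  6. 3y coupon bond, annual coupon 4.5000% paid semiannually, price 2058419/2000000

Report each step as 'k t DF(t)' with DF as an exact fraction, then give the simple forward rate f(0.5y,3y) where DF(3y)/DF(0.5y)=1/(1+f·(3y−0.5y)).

1 1/2 9943/10000
2 1 969/1000
3 3/2 4783/5000
4 2 9507/10000
5 5/2 4633/5000
6 3 901/1000
f(0.5y,3y) = ((9943/10000)/(901/1000) − 1)/(5/2) = 933/22525 ≈ 4.1421%

step 1 [0.5y] swap r/2=57/9943: DF=(1 − 57/9943·(0))/(1+57/9943) = 9943/10000 ≈ 0.994300
step 2 [1y] zero: DF = P = 969/1000 ≈ 0.969000
step 3 [1.5y] bond c/2=33/800: DF=(8616367/8000000 − 33/800·(0.994300+0.969000))/(1+33/800) = 4783/5000 ≈ 0.956600
step 4 [2y] swap r/2=493/38706: DF=(1 − 493/38706·(0.994300+0.969000+0.956600))/(1+493/38706) = 9507/10000 ≈ 0.950700
step 5 [2.5y] bond c/2=1/32: DF=(86121/80000 − 1/32·(0.994300+0.969000+0.956600+0.950700))/(1+1/32) = 4633/5000 ≈ 0.926600
step 6 [3y] bond c/2=9/400: DF=(2058419/2000000 − 9/400·(0.994300+0.969000+0.956600+0.950700+0.926600))/(1+9/400) = 901/1000 ≈ 0.901000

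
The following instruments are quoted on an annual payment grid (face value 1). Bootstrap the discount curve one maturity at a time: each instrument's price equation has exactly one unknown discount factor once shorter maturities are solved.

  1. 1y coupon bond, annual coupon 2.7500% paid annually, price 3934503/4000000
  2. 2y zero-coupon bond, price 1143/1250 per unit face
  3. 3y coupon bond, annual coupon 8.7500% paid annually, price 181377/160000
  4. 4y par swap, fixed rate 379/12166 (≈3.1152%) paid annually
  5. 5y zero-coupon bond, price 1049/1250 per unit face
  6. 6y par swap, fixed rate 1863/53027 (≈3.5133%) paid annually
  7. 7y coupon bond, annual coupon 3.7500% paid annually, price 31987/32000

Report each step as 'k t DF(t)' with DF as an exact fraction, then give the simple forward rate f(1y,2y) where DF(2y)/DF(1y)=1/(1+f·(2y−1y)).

1 1 9573/10000
2 2 1143/1250
3 3 4459/5000
4 4 8863/10000
5 5 1049/1250
6 6 8137/10000
7 7 3859/5000
f(1y,2y) = ((9573/10000)/(1143/1250) − 1)/(1) = 143/3048 ≈ 4.6916%

step 1 [1y] bond c/1=11/400: DF=(3934503/4000000 − 11/400·(0))/(1+11/400) = 9573/10000 ≈ 0.957300
step 2 [2y] zero: DF = P = 1143/1250 ≈ 0.914400
step 3 [3y] bond c/1=7/80: DF=(181377/160000 − 7/80·(0.957300+0.914400))/(1+7/80) = 4459/5000 ≈ 0.891800
step 4 [4y] swap r/1=379/12166: DF=(1 − 379/12166·(0.957300+0.914400+0.891800))/(1+379/12166) = 8863/10000 ≈ 0.886300
step 5 [5y] zero: DF = P = 1049/1250 ≈ 0.839200
step 6 [6y] swap r/1=1863/53027: DF=(1 − 1863/53027·(0.957300+0.914400+0.891800+0.886300+0.839200))/(1+1863/53027) = 8137/10000 ≈ 0.813700
step 7 [7y] bond c/1=3/80: DF=(31987/32000 − 3/80·(0.957300+0.914400+0.891800+0.886300+0.839200+0.813700))/(1+3/80) = 3859/5000 ≈ 0.771800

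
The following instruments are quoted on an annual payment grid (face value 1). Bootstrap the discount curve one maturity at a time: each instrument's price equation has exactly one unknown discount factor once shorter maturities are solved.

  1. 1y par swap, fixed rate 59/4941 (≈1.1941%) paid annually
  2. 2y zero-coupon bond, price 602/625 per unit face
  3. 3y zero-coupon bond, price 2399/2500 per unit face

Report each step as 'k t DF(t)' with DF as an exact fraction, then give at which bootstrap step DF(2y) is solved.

step 1 [1y] swap r/1=59/4941: DF=(1 − 59/4941·(0))/(1+59/4941) = 4941/5000 ≈ 0.988200
step 2 [2y] zero: DF = P = 602/625 ≈ 0.963200
step 3 [3y] zero: DF = P = 2399/2500 ≈ 0.959600

1 1 4941/5000
2 2 602/625
3 3 2399/2500
DF(2y) is solved at step 2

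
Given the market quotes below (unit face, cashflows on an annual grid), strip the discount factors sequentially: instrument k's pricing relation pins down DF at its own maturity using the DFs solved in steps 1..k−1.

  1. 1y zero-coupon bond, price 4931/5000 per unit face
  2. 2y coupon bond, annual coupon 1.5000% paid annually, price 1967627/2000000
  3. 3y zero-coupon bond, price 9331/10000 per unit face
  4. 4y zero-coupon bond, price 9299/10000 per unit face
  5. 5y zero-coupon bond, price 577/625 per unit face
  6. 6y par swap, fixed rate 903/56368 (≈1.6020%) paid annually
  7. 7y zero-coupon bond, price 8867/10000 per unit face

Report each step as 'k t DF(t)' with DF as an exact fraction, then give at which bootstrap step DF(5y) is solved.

1 1 4931/5000
2 2 9547/10000
3 3 9331/10000
4 4 9299/10000
5 5 577/625
6 6 9097/10000
7 7 8867/10000
DF(5y) is solved at step 5

step 1 [1y] zero: DF = P = 4931/5000 ≈ 0.986200
step 2 [2y] bond c/1=3/200: DF=(1967627/2000000 − 3/200·(0.986200))/(1+3/200) = 9547/10000 ≈ 0.954700
step 3 [3y] zero: DF = P = 9331/10000 ≈ 0.933100
step 4 [4y] zero: DF = P = 9299/10000 ≈ 0.929900
step 5 [5y] zero: DF = P = 577/625 ≈ 0.923200
step 6 [6y] swap r/1=903/56368: DF=(1 − 903/56368·(0.986200+0.954700+0.933100+0.929900+0.923200))/(1+903/56368) = 9097/10000 ≈ 0.909700
step 7 [7y] zero: DF = P = 8867/10000 ≈ 0.886700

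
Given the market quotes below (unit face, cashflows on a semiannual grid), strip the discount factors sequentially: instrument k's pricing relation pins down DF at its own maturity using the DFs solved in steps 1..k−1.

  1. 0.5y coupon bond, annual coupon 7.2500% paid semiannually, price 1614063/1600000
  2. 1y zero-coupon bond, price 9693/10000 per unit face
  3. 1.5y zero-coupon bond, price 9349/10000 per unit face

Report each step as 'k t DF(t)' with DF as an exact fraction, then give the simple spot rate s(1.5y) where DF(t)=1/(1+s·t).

step 1 [0.5y] bond c/2=29/800: DF=(1614063/1600000 − 29/800·(0))/(1+29/800) = 1947/2000 ≈ 0.973500
step 2 [1y] zero: DF = P = 9693/10000 ≈ 0.969300
step 3 [1.5y] zero: DF = P = 9349/10000 ≈ 0.934900

1 1/2 1947/2000
2 1 9693/10000
3 3/2 9349/10000
s(1.5y) = (1/(9349/10000) − 1)/(3/2) = 434/9349 ≈ 4.6422%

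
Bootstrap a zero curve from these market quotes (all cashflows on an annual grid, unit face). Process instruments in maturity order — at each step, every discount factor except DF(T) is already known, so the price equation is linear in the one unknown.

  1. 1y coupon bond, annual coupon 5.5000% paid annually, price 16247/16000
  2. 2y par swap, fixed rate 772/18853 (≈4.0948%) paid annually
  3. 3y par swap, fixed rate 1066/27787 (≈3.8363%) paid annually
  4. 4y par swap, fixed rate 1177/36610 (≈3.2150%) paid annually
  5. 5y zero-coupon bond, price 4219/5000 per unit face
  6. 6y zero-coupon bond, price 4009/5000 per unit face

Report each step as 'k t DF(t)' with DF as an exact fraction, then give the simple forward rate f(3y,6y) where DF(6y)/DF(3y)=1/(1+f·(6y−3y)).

1 1 77/80
2 2 2307/2500
3 3 4467/5000
4 4 8823/10000
5 5 4219/5000
6 6 4009/5000
f(3y,6y) = ((4467/5000)/(4009/5000) − 1)/(3) = 458/12027 ≈ 3.8081%

step 1 [1y] bond c/1=11/200: DF=(16247/16000 − 11/200·(0))/(1+11/200) = 77/80 ≈ 0.962500
step 2 [2y] swap r/1=772/18853: DF=(1 − 772/18853·(0.962500))/(1+772/18853) = 2307/2500 ≈ 0.922800
step 3 [3y] swap r/1=1066/27787: DF=(1 − 1066/27787·(0.962500+0.922800))/(1+1066/27787) = 4467/5000 ≈ 0.893400
step 4 [4y] swap r/1=1177/36610: DF=(1 − 1177/36610·(0.962500+0.922800+0.893400))/(1+1177/36610) = 8823/10000 ≈ 0.882300
step 5 [5y] zero: DF = P = 4219/5000 ≈ 0.843800
step 6 [6y] zero: DF = P = 4009/5000 ≈ 0.801800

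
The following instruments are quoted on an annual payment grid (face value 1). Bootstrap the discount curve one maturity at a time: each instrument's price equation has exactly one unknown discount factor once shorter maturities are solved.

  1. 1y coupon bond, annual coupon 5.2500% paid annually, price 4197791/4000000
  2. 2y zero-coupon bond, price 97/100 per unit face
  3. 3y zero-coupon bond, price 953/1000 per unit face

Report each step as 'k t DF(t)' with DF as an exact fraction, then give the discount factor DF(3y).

1 1 9971/10000
2 2 97/100
3 3 953/1000
DF(3y) = 953/1000 ≈ 0.953000

step 1 [1y] bond c/1=21/400: DF=(4197791/4000000 − 21/400·(0))/(1+21/400) = 9971/10000 ≈ 0.997100
step 2 [2y] zero: DF = P = 97/100 ≈ 0.970000
step 3 [3y] zero: DF = P = 953/1000 ≈ 0.953000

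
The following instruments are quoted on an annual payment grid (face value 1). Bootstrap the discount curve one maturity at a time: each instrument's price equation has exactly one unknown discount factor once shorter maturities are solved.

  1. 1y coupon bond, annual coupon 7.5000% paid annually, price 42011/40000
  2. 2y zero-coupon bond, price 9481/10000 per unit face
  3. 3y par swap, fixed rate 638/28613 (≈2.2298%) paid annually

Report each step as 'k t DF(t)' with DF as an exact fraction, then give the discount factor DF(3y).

1 1 977/1000
2 2 9481/10000
3 3 4681/5000
DF(3y) = 4681/5000 ≈ 0.936200

step 1 [1y] bond c/1=3/40: DF=(42011/40000 − 3/40·(0))/(1+3/40) = 977/1000 ≈ 0.977000
step 2 [2y] zero: DF = P = 9481/10000 ≈ 0.948100
step 3 [3y] swap r/1=638/28613: DF=(1 − 638/28613·(0.977000+0.948100))/(1+638/28613) = 4681/5000 ≈ 0.936200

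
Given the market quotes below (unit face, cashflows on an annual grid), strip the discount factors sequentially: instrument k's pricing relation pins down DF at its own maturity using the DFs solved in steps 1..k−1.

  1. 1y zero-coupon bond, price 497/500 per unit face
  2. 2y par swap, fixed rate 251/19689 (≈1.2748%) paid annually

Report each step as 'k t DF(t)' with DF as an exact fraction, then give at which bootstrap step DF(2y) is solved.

1 1 497/500
2 2 9749/10000
DF(2y) is solved at step 2

step 1 [1y] zero: DF = P = 497/500 ≈ 0.994000
step 2 [2y] swap r/1=251/19689: DF=(1 − 251/19689·(0.994000))/(1+251/19689) = 9749/10000 ≈ 0.974900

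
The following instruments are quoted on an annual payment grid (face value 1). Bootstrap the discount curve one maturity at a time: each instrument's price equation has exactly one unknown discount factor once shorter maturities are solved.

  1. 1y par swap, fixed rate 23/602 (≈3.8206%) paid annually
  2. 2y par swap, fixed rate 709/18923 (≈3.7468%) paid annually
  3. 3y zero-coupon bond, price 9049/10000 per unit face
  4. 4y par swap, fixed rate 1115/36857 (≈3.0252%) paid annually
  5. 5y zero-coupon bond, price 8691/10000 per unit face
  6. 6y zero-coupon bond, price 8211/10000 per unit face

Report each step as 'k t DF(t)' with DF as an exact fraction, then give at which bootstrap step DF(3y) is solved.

1 1 602/625
2 2 9291/10000
3 3 9049/10000
4 4 1777/2000
5 5 8691/10000
6 6 8211/10000
DF(3y) is solved at step 3

step 1 [1y] swap r/1=23/602: DF=(1 − 23/602·(0))/(1+23/602) = 602/625 ≈ 0.963200
step 2 [2y] swap r/1=709/18923: DF=(1 − 709/18923·(0.963200))/(1+709/18923) = 9291/10000 ≈ 0.929100
step 3 [3y] zero: DF = P = 9049/10000 ≈ 0.904900
step 4 [4y] swap r/1=1115/36857: DF=(1 − 1115/36857·(0.963200+0.929100+0.904900))/(1+1115/36857) = 1777/2000 ≈ 0.888500
step 5 [5y] zero: DF = P = 8691/10000 ≈ 0.869100
step 6 [6y] zero: DF = P = 8211/10000 ≈ 0.821100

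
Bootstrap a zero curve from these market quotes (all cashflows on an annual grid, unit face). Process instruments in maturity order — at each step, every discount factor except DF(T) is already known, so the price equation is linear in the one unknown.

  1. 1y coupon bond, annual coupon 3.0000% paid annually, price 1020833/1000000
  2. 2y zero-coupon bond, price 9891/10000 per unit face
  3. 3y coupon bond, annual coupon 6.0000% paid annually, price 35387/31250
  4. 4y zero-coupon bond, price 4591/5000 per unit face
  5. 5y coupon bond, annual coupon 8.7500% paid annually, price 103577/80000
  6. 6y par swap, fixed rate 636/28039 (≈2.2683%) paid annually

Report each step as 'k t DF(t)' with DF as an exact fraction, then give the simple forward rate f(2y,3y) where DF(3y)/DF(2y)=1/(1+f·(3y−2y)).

1 1 9911/10000
2 2 9891/10000
3 3 4781/5000
4 4 4591/5000
5 5 2201/2500
6 6 1091/1250
f(2y,3y) = ((9891/10000)/(4781/5000) − 1)/(1) = 47/1366 ≈ 3.4407%

step 1 [1y] bond c/1=3/100: DF=(1020833/1000000 − 3/100·(0))/(1+3/100) = 9911/10000 ≈ 0.991100
step 2 [2y] zero: DF = P = 9891/10000 ≈ 0.989100
step 3 [3y] bond c/1=3/50: DF=(35387/31250 − 3/50·(0.991100+0.989100))/(1+3/50) = 4781/5000 ≈ 0.956200
step 4 [4y] zero: DF = P = 4591/5000 ≈ 0.918200
step 5 [5y] bond c/1=7/80: DF=(103577/80000 − 7/80·(0.991100+0.989100+0.956200+0.918200))/(1+7/80) = 2201/2500 ≈ 0.880400
step 6 [6y] swap r/1=636/28039: DF=(1 − 636/28039·(0.991100+0.989100+0.956200+0.918200+0.880400))/(1+636/28039) = 1091/1250 ≈ 0.872800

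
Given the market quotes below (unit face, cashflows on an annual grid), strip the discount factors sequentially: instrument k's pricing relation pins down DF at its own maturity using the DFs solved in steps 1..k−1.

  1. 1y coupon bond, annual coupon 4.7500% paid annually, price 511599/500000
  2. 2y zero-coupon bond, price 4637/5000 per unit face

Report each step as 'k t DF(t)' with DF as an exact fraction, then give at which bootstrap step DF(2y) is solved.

step 1 [1y] bond c/1=19/400: DF=(511599/500000 − 19/400·(0))/(1+19/400) = 1221/1250 ≈ 0.976800
step 2 [2y] zero: DF = P = 4637/5000 ≈ 0.927400

1 1 1221/1250
2 2 4637/5000
DF(2y) is solved at step 2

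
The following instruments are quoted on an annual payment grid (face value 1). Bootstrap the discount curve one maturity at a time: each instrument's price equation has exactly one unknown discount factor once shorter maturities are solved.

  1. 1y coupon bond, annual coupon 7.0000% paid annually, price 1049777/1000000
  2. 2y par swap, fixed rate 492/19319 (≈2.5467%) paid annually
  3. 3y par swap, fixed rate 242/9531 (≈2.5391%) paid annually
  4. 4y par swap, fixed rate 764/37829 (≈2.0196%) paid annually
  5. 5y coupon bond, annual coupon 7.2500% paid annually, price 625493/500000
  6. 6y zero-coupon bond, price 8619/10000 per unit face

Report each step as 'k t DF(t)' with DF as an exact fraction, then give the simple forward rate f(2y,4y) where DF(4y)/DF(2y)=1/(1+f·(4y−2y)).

1 1 9811/10000
2 2 2377/2500
3 3 4637/5000
4 4 2309/2500
5 5 9107/10000
6 6 8619/10000
f(2y,4y) = ((2377/2500)/(2309/2500) − 1)/(2) = 34/2309 ≈ 1.4725%

step 1 [1y] bond c/1=7/100: DF=(1049777/1000000 − 7/100·(0))/(1+7/100) = 9811/10000 ≈ 0.981100
step 2 [2y] swap r/1=492/19319: DF=(1 − 492/19319·(0.981100))/(1+492/19319) = 2377/2500 ≈ 0.950800
step 3 [3y] swap r/1=242/9531: DF=(1 − 242/9531·(0.981100+0.950800))/(1+242/9531) = 4637/5000 ≈ 0.927400
step 4 [4y] swap r/1=764/37829: DF=(1 − 764/37829·(0.981100+0.950800+0.927400))/(1+764/37829) = 2309/2500 ≈ 0.923600
step 5 [5y] bond c/1=29/400: DF=(625493/500000 − 29/400·(0.981100+0.950800+0.927400+0.923600))/(1+29/400) = 9107/10000 ≈ 0.910700
step 6 [6y] zero: DF = P = 8619/10000 ≈ 0.861900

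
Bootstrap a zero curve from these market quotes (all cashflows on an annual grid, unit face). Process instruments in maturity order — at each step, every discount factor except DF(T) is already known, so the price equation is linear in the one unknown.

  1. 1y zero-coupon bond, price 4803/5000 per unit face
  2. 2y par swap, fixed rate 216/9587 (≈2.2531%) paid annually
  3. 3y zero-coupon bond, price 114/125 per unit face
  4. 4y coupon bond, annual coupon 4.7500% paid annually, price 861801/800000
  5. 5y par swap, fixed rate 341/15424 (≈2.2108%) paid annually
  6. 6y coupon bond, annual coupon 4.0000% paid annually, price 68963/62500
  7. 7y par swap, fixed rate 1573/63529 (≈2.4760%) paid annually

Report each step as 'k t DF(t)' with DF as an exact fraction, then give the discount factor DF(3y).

step 1 [1y] zero: DF = P = 4803/5000 ≈ 0.960600
step 2 [2y] swap r/1=216/9587: DF=(1 − 216/9587·(0.960600))/(1+216/9587) = 598/625 ≈ 0.956800
step 3 [3y] zero: DF = P = 114/125 ≈ 0.912000
step 4 [4y] bond c/1=19/400: DF=(861801/800000 − 19/400·(0.960600+0.956800+0.912000))/(1+19/400) = 9001/10000 ≈ 0.900100
step 5 [5y] swap r/1=341/15424: DF=(1 − 341/15424·(0.960600+0.956800+0.912000+0.900100))/(1+341/15424) = 8977/10000 ≈ 0.897700
step 6 [6y] bond c/1=1/25: DF=(68963/62500 − 1/25·(0.960600+0.956800+0.912000+0.900100+0.897700))/(1+1/25) = 883/1000 ≈ 0.883000
step 7 [7y] swap r/1=1573/63529: DF=(1 − 1573/63529·(0.960600+0.956800+0.912000+0.900100+0.897700+0.883000))/(1+1573/63529) = 8427/10000 ≈ 0.842700

1 1 4803/5000
2 2 598/625
3 3 114/125
4 4 9001/10000
5 5 8977/10000
6 6 883/1000
7 7 8427/10000
DF(3y) = 114/125 ≈ 0.912000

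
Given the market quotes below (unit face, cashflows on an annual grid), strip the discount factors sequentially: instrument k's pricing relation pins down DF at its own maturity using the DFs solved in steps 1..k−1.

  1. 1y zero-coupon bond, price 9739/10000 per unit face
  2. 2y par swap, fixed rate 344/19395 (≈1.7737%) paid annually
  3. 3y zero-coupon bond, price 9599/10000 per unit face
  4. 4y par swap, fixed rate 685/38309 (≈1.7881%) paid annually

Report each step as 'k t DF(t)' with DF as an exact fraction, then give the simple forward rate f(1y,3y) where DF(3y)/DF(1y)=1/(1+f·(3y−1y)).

step 1 [1y] zero: DF = P = 9739/10000 ≈ 0.973900
step 2 [2y] swap r/1=344/19395: DF=(1 − 344/19395·(0.973900))/(1+344/19395) = 1207/1250 ≈ 0.965600
step 3 [3y] zero: DF = P = 9599/10000 ≈ 0.959900
step 4 [4y] swap r/1=685/38309: DF=(1 − 685/38309·(0.973900+0.965600+0.959900))/(1+685/38309) = 1863/2000 ≈ 0.931500

1 1 9739/10000
2 2 1207/1250
3 3 9599/10000
4 4 1863/2000
f(1y,3y) = ((9739/10000)/(9599/10000) − 1)/(2) = 70/9599 ≈ 0.7292%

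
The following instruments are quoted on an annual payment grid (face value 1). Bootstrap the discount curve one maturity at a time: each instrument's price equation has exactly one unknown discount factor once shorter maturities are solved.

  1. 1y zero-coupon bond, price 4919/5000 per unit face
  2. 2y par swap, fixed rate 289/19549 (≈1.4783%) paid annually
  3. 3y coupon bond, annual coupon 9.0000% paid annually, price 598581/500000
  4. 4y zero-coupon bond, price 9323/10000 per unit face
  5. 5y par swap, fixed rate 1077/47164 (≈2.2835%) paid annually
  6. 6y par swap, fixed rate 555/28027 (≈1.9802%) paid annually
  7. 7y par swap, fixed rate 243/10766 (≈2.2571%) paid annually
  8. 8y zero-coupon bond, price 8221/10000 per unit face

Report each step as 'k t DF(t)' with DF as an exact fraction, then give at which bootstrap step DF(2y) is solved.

step 1 [1y] zero: DF = P = 4919/5000 ≈ 0.983800
step 2 [2y] swap r/1=289/19549: DF=(1 − 289/19549·(0.983800))/(1+289/19549) = 9711/10000 ≈ 0.971100
step 3 [3y] bond c/1=9/100: DF=(598581/500000 − 9/100·(0.983800+0.971100))/(1+9/100) = 9369/10000 ≈ 0.936900
step 4 [4y] zero: DF = P = 9323/10000 ≈ 0.932300
step 5 [5y] swap r/1=1077/47164: DF=(1 − 1077/47164·(0.983800+0.971100+0.936900+0.932300))/(1+1077/47164) = 8923/10000 ≈ 0.892300
step 6 [6y] swap r/1=555/28027: DF=(1 − 555/28027·(0.983800+0.971100+0.936900+0.932300+0.892300))/(1+555/28027) = 889/1000 ≈ 0.889000
step 7 [7y] swap r/1=243/10766: DF=(1 − 243/10766·(0.983800+0.971100+0.936900+0.932300+0.892300+0.889000))/(1+243/10766) = 4271/5000 ≈ 0.854200
step 8 [8y] zero: DF = P = 8221/10000 ≈ 0.822100

1 1 4919/5000
2 2 9711/10000
3 3 9369/10000
4 4 9323/10000
5 5 8923/10000
6 6 889/1000
7 7 4271/5000
8 8 8221/10000
DF(2y) is solved at step 2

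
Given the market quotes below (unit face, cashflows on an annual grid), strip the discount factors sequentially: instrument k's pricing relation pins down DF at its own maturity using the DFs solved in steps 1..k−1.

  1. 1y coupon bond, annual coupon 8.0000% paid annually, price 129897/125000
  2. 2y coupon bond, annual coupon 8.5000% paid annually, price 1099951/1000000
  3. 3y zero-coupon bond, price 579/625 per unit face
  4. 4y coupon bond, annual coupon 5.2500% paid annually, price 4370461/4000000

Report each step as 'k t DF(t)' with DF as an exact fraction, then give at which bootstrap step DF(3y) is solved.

1 1 4811/5000
2 2 1173/1250
3 3 579/625
4 4 8971/10000
DF(3y) is solved at step 3

step 1 [1y] bond c/1=2/25: DF=(129897/125000 − 2/25·(0))/(1+2/25) = 4811/5000 ≈ 0.962200
step 2 [2y] bond c/1=17/200: DF=(1099951/1000000 − 17/200·(0.962200))/(1+17/200) = 1173/1250 ≈ 0.938400
step 3 [3y] zero: DF = P = 579/625 ≈ 0.926400
step 4 [4y] bond c/1=21/400: DF=(4370461/4000000 − 21/400·(0.962200+0.938400+0.926400))/(1+21/400) = 8971/10000 ≈ 0.897100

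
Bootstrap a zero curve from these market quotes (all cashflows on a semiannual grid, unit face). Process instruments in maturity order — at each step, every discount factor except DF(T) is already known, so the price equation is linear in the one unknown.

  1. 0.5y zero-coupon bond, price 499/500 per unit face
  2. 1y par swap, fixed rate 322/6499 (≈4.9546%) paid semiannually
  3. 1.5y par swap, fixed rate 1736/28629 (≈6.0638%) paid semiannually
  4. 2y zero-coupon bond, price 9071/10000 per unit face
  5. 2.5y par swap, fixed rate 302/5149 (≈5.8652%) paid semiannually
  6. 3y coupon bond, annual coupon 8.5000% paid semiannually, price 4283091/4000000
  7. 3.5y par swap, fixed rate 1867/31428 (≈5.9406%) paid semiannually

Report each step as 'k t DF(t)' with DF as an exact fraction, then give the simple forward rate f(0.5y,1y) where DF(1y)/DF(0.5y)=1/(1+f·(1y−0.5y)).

step 1 [0.5y] zero: DF = P = 499/500 ≈ 0.998000
step 2 [1y] swap r/2=161/6499: DF=(1 − 161/6499·(0.998000))/(1+161/6499) = 9517/10000 ≈ 0.951700
step 3 [1.5y] swap r/2=868/28629: DF=(1 − 868/28629·(0.998000+0.951700))/(1+868/28629) = 2283/2500 ≈ 0.913200
step 4 [2y] zero: DF = P = 9071/10000 ≈ 0.907100
step 5 [2.5y] swap r/2=151/5149: DF=(1 − 151/5149·(0.998000+0.951700+0.913200+0.907100))/(1+151/5149) = 8641/10000 ≈ 0.864100
step 6 [3y] bond c/2=17/400: DF=(4283091/4000000 − 17/400·(0.998000+0.951700+0.913200+0.907100+0.864100))/(1+17/400) = 4191/5000 ≈ 0.838200
step 7 [3.5y] swap r/2=1867/62856: DF=(1 − 1867/62856·(0.998000+0.951700+0.913200+0.907100+0.864100+0.838200))/(1+1867/62856) = 8133/10000 ≈ 0.813300

1 1/2 499/500
2 1 9517/10000
3 3/2 2283/2500
4 2 9071/10000
5 5/2 8641/10000
6 3 4191/5000
7 7/2 8133/10000
f(0.5y,1y) = ((499/500)/(9517/10000) − 1)/(1/2) = 926/9517 ≈ 9.7300%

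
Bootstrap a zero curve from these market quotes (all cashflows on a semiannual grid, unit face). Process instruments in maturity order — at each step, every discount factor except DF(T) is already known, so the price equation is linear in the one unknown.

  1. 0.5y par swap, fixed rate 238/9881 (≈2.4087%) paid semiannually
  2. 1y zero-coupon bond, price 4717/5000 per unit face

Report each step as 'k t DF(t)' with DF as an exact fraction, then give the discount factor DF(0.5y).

step 1 [0.5y] swap r/2=119/9881: DF=(1 − 119/9881·(0))/(1+119/9881) = 9881/10000 ≈ 0.988100
step 2 [1y] zero: DF = P = 4717/5000 ≈ 0.943400

1 1/2 9881/10000
2 1 4717/5000
DF(0.5y) = 9881/10000 ≈ 0.988100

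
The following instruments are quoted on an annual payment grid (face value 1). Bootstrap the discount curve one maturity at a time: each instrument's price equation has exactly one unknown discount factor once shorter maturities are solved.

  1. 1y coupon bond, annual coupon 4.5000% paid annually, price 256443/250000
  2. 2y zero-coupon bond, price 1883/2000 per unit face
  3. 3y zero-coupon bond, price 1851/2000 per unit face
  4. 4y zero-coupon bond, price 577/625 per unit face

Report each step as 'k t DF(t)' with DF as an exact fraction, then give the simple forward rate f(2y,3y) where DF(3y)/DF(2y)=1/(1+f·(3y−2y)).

step 1 [1y] bond c/1=9/200: DF=(256443/250000 − 9/200·(0))/(1+9/200) = 1227/1250 ≈ 0.981600
step 2 [2y] zero: DF = P = 1883/2000 ≈ 0.941500
step 3 [3y] zero: DF = P = 1851/2000 ≈ 0.925500
step 4 [4y] zero: DF = P = 577/625 ≈ 0.923200

1 1 1227/1250
2 2 1883/2000
3 3 1851/2000
4 4 577/625
f(2y,3y) = ((1883/2000)/(1851/2000) − 1)/(1) = 32/1851 ≈ 1.7288%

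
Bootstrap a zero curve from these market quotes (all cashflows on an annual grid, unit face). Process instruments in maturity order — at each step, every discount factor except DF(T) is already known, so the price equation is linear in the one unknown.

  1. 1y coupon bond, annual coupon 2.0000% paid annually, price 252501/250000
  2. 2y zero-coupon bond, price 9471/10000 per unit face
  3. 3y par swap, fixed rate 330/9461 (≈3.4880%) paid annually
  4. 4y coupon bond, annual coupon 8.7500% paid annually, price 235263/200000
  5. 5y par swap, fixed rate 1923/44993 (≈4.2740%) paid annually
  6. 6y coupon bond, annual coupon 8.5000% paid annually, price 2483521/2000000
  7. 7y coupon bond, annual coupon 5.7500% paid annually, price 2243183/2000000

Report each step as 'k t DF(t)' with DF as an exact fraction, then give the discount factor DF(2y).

1 1 4951/5000
2 2 9471/10000
3 3 901/1000
4 4 8533/10000
5 5 8077/10000
6 6 99/125
7 7 7729/10000
DF(2y) = 9471/10000 ≈ 0.947100

step 1 [1y] bond c/1=1/50: DF=(252501/250000 − 1/50·(0))/(1+1/50) = 4951/5000 ≈ 0.990200
step 2 [2y] zero: DF = P = 9471/10000 ≈ 0.947100
step 3 [3y] swap r/1=330/9461: DF=(1 − 330/9461·(0.990200+0.947100))/(1+330/9461) = 901/1000 ≈ 0.901000
step 4 [4y] bond c/1=7/80: DF=(235263/200000 − 7/80·(0.990200+0.947100+0.901000))/(1+7/80) = 8533/10000 ≈ 0.853300
step 5 [5y] swap r/1=1923/44993: DF=(1 − 1923/44993·(0.990200+0.947100+0.901000+0.853300))/(1+1923/44993) = 8077/10000 ≈ 0.807700
step 6 [6y] bond c/1=17/200: DF=(2483521/2000000 − 17/200·(0.990200+0.947100+0.901000+0.853300+0.807700))/(1+17/200) = 99/125 ≈ 0.792000
step 7 [7y] bond c/1=23/400: DF=(2243183/2000000 − 23/400·(0.990200+0.947100+0.901000+0.853300+0.807700+0.792000))/(1+23/400) = 7729/10000 ≈ 0.772900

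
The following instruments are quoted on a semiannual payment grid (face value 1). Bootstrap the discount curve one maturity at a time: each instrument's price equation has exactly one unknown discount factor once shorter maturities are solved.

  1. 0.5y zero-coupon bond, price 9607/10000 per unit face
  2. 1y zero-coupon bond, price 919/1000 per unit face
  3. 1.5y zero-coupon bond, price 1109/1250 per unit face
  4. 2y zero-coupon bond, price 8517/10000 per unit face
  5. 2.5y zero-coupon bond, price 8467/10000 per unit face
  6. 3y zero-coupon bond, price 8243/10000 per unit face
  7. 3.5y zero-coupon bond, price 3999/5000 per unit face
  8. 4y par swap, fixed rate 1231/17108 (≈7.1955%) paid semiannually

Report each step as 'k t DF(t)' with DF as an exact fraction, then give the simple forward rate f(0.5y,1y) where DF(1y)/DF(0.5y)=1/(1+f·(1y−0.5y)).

1 1/2 9607/10000
2 1 919/1000
3 3/2 1109/1250
4 2 8517/10000
5 5/2 8467/10000
6 3 8243/10000
7 7/2 3999/5000
8 4 3769/5000
f(0.5y,1y) = ((9607/10000)/(919/1000) − 1)/(1/2) = 417/4595 ≈ 9.0751%

step 1 [0.5y] zero: DF = P = 9607/10000 ≈ 0.960700
step 2 [1y] zero: DF = P = 919/1000 ≈ 0.919000
step 3 [1.5y] zero: DF = P = 1109/1250 ≈ 0.887200
step 4 [2y] zero: DF = P = 8517/10000 ≈ 0.851700
step 5 [2.5y] zero: DF = P = 8467/10000 ≈ 0.846700
step 6 [3y] zero: DF = P = 8243/10000 ≈ 0.824300
step 7 [3.5y] zero: DF = P = 3999/5000 ≈ 0.799800
step 8 [4y] swap r/2=1231/34216: DF=(1 − 1231/34216·(0.960700+0.919000+0.887200+0.851700+0.846700+0.824300+0.799800))/(1+1231/34216) = 3769/5000 ≈ 0.753800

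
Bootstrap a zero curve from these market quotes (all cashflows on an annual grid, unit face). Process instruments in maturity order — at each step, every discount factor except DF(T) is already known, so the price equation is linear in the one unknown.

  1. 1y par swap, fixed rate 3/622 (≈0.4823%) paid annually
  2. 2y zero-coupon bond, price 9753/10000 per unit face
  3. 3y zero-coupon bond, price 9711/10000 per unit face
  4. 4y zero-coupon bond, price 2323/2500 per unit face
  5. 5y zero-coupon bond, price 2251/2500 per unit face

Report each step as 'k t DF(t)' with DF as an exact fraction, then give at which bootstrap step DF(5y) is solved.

1 1 622/625
2 2 9753/10000
3 3 9711/10000
4 4 2323/2500
5 5 2251/2500
DF(5y) is solved at step 5

step 1 [1y] swap r/1=3/622: DF=(1 − 3/622·(0))/(1+3/622) = 622/625 ≈ 0.995200
step 2 [2y] zero: DF = P = 9753/10000 ≈ 0.975300
step 3 [3y] zero: DF = P = 9711/10000 ≈ 0.971100
step 4 [4y] zero: DF = P = 2323/2500 ≈ 0.929200
step 5 [5y] zero: DF = P = 2251/2500 ≈ 0.900400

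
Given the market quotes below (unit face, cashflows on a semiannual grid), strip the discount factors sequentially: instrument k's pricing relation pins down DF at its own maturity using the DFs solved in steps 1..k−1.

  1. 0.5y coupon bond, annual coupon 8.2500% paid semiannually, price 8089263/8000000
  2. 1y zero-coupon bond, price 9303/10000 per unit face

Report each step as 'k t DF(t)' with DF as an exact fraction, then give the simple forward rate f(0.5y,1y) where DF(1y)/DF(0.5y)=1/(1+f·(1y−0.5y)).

step 1 [0.5y] bond c/2=33/800: DF=(8089263/8000000 − 33/800·(0))/(1+33/800) = 9711/10000 ≈ 0.971100
step 2 [1y] zero: DF = P = 9303/10000 ≈ 0.930300

1 1/2 9711/10000
2 1 9303/10000
f(0.5y,1y) = ((9711/10000)/(9303/10000) − 1)/(1/2) = 272/3101 ≈ 8.7714%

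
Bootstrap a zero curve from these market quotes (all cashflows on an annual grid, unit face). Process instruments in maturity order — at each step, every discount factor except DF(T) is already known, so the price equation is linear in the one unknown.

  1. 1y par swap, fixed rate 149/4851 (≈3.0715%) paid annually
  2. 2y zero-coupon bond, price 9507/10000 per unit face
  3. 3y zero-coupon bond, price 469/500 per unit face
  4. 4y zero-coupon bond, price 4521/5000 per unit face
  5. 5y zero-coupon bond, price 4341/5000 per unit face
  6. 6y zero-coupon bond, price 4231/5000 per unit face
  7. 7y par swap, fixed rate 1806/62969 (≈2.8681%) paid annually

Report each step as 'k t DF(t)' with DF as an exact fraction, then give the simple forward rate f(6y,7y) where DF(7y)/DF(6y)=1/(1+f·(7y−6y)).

step 1 [1y] swap r/1=149/4851: DF=(1 − 149/4851·(0))/(1+149/4851) = 4851/5000 ≈ 0.970200
step 2 [2y] zero: DF = P = 9507/10000 ≈ 0.950700
step 3 [3y] zero: DF = P = 469/500 ≈ 0.938000
step 4 [4y] zero: DF = P = 4521/5000 ≈ 0.904200
step 5 [5y] zero: DF = P = 4341/5000 ≈ 0.868200
step 6 [6y] zero: DF = P = 4231/5000 ≈ 0.846200
step 7 [7y] swap r/1=1806/62969: DF=(1 − 1806/62969·(0.970200+0.950700+0.938000+0.904200+0.868200+0.846200))/(1+1806/62969) = 4097/5000 ≈ 0.819400

1 1 4851/5000
2 2 9507/10000
3 3 469/500
4 4 4521/5000
5 5 4341/5000
6 6 4231/5000
7 7 4097/5000
f(6y,7y) = ((4231/5000)/(4097/5000) − 1)/(1) = 134/4097 ≈ 3.2707%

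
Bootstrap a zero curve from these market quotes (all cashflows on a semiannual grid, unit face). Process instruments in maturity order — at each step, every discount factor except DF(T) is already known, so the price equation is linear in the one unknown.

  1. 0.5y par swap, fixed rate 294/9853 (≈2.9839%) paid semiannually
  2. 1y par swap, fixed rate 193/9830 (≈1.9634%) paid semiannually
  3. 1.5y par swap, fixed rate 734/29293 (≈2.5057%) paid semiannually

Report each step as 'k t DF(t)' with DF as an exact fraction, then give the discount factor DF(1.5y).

1 1/2 9853/10000
2 1 9807/10000
3 3/2 9633/10000
DF(1.5y) = 9633/10000 ≈ 0.963300

step 1 [0.5y] swap r/2=147/9853: DF=(1 − 147/9853·(0))/(1+147/9853) = 9853/10000 ≈ 0.985300
step 2 [1y] swap r/2=193/19660: DF=(1 − 193/19660·(0.985300))/(1+193/19660) = 9807/10000 ≈ 0.980700
step 3 [1.5y] swap r/2=367/29293: DF=(1 − 367/29293·(0.985300+0.980700))/(1+367/29293) = 9633/10000 ≈ 0.963300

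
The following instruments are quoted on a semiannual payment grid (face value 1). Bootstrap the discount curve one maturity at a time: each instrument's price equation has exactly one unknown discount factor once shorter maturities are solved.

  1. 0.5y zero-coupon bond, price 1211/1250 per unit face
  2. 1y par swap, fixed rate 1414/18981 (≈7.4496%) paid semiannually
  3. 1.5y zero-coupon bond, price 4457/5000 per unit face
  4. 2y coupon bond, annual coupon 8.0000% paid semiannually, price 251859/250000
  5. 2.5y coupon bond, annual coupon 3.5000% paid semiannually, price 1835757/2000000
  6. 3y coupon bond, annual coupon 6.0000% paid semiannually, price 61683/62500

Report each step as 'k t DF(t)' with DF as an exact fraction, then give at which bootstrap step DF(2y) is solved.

1 1/2 1211/1250
2 1 9293/10000
3 3/2 4457/5000
4 2 4307/5000
5 5/2 8393/10000
6 3 4137/5000
DF(2y) is solved at step 4

step 1 [0.5y] zero: DF = P = 1211/1250 ≈ 0.968800
step 2 [1y] swap r/2=707/18981: DF=(1 − 707/18981·(0.968800))/(1+707/18981) = 9293/10000 ≈ 0.929300
step 3 [1.5y] zero: DF = P = 4457/5000 ≈ 0.891400
step 4 [2y] bond c/2=1/25: DF=(251859/250000 − 1/25·(0.968800+0.929300+0.891400))/(1+1/25) = 4307/5000 ≈ 0.861400
step 5 [2.5y] bond c/2=7/400: DF=(1835757/2000000 − 7/400·(0.968800+0.929300+0.891400+0.861400))/(1+7/400) = 8393/10000 ≈ 0.839300
step 6 [3y] bond c/2=3/100: DF=(61683/62500 − 3/100·(0.968800+0.929300+0.891400+0.861400+0.839300))/(1+3/100) = 4137/5000 ≈ 0.827400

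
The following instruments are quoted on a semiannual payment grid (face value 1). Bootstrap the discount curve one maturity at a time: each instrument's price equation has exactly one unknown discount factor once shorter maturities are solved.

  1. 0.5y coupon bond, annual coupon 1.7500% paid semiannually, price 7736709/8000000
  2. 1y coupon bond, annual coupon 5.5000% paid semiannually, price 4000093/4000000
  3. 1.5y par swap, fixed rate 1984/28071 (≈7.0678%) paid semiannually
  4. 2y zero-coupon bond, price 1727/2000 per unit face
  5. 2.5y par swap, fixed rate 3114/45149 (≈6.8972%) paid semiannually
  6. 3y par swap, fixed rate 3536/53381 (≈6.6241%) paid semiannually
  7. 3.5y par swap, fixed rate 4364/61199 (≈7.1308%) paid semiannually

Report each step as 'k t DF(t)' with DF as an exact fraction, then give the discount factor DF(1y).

1 1/2 9587/10000
2 1 2369/2500
3 3/2 563/625
4 2 1727/2000
5 5/2 8443/10000
6 3 1029/1250
7 7/2 3909/5000
DF(1y) = 2369/2500 ≈ 0.947600

step 1 [0.5y] bond c/2=7/800: DF=(7736709/8000000 − 7/800·(0))/(1+7/800) = 9587/10000 ≈ 0.958700
step 2 [1y] bond c/2=11/400: DF=(4000093/4000000 − 11/400·(0.958700))/(1+11/400) = 2369/2500 ≈ 0.947600
step 3 [1.5y] swap r/2=992/28071: DF=(1 − 992/28071·(0.958700+0.947600))/(1+992/28071) = 563/625 ≈ 0.900800
step 4 [2y] zero: DF = P = 1727/2000 ≈ 0.863500
step 5 [2.5y] swap r/2=1557/45149: DF=(1 − 1557/45149·(0.958700+0.947600+0.900800+0.863500))/(1+1557/45149) = 8443/10000 ≈ 0.844300
step 6 [3y] swap r/2=1768/53381: DF=(1 − 1768/53381·(0.958700+0.947600+0.900800+0.863500+0.844300))/(1+1768/53381) = 1029/1250 ≈ 0.823200
step 7 [3.5y] swap r/2=2182/61199: DF=(1 − 2182/61199·(0.958700+0.947600+0.900800+0.863500+0.844300+0.823200))/(1+2182/61199) = 3909/5000 ≈ 0.781800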